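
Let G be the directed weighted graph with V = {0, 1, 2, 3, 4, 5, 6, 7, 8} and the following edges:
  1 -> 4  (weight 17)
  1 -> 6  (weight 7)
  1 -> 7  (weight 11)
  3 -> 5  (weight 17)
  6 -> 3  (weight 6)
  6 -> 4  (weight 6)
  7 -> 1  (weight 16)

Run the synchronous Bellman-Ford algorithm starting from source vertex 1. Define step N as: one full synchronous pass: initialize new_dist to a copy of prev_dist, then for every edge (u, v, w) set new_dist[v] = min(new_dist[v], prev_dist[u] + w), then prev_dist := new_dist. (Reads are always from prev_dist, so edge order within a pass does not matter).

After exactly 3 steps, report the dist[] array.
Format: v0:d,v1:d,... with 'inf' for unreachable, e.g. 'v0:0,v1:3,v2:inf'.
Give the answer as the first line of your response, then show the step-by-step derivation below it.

v0:inf,v1:0,v2:inf,v3:13,v4:13,v5:30,v6:7,v7:11,v8:inf

step 1: dist = v0:inf,v1:0,v2:inf,v3:inf,v4:17,v5:inf,v6:7,v7:11,v8:inf
step 2: dist = v0:inf,v1:0,v2:inf,v3:13,v4:13,v5:inf,v6:7,v7:11,v8:inf
step 3: dist = v0:inf,v1:0,v2:inf,v3:13,v4:13,v5:30,v6:7,v7:11,v8:inf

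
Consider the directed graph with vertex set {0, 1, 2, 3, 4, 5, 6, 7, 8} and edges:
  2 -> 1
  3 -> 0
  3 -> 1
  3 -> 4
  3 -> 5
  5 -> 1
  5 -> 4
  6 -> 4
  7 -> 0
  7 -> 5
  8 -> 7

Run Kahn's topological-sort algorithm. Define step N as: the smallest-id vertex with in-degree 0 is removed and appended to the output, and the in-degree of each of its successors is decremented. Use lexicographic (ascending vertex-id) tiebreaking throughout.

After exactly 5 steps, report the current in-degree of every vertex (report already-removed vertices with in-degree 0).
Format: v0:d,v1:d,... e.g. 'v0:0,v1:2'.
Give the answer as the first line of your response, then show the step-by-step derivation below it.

v0:0,v1:1,v2:0,v3:0,v4:1,v5:0,v6:0,v7:0,v8:0

step 1: output 2; order=[2]; indeg=(2,2,0,0,3,2,0,1,0)
step 2: output 3; order=[2,3]; indeg=(1,1,0,0,2,1,0,1,0)
step 3: output 6; order=[2,3,6]; indeg=(1,1,0,0,1,1,0,1,0)
step 4: output 8; order=[2,3,6,8]; indeg=(1,1,0,0,1,1,0,0,0)
step 5: output 7; order=[2,3,6,8,7]; indeg=(0,1,0,0,1,0,0,0,0)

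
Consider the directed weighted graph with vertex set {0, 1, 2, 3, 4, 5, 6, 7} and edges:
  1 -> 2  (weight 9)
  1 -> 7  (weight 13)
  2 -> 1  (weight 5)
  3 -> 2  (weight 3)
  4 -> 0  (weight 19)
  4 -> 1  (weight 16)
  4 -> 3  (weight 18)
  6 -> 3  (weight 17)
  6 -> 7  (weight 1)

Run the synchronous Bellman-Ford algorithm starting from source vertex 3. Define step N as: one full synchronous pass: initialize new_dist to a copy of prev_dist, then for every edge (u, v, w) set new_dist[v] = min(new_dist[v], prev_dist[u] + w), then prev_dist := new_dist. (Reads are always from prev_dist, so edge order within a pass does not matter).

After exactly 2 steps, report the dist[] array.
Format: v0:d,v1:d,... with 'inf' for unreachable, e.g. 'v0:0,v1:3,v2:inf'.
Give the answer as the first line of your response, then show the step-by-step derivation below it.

v0:inf,v1:8,v2:3,v3:0,v4:inf,v5:inf,v6:inf,v7:inf

step 1: dist = v0:inf,v1:inf,v2:3,v3:0,v4:inf,v5:inf,v6:inf,v7:inf
step 2: dist = v0:inf,v1:8,v2:3,v3:0,v4:inf,v5:inf,v6:inf,v7:inf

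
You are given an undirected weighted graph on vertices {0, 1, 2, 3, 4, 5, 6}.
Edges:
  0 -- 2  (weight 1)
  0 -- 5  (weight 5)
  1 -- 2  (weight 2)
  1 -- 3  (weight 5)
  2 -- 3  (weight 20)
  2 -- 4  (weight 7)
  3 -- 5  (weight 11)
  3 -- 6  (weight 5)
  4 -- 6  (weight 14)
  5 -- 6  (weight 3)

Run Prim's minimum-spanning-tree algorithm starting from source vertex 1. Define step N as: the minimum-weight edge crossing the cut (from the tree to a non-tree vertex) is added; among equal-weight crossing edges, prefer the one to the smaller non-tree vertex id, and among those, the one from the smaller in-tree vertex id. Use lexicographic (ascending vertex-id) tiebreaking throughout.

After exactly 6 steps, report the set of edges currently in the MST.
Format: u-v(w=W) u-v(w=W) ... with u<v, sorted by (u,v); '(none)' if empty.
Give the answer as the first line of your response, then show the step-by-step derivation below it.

0-2(w=1) 0-5(w=5) 1-2(w=2) 1-3(w=5) 2-4(w=7) 5-6(w=3)

step 1: add edge 1-2 (w=2); MST = {1-2(w=2)}
step 2: add edge 0-2 (w=1); MST = {0-2(w=1) 1-2(w=2)}
step 3: add edge 1-3 (w=5); MST = {0-2(w=1) 1-2(w=2) 1-3(w=5)}
step 4: add edge 0-5 (w=5); MST = {0-2(w=1) 0-5(w=5) 1-2(w=2) 1-3(w=5)}
step 5: add edge 5-6 (w=3); MST = {0-2(w=1) 0-5(w=5) 1-2(w=2) 1-3(w=5) 5-6(w=3)}
step 6: add edge 2-4 (w=7); MST = {0-2(w=1) 0-5(w=5) 1-2(w=2) 1-3(w=5) 2-4(w=7) 5-6(w=3)}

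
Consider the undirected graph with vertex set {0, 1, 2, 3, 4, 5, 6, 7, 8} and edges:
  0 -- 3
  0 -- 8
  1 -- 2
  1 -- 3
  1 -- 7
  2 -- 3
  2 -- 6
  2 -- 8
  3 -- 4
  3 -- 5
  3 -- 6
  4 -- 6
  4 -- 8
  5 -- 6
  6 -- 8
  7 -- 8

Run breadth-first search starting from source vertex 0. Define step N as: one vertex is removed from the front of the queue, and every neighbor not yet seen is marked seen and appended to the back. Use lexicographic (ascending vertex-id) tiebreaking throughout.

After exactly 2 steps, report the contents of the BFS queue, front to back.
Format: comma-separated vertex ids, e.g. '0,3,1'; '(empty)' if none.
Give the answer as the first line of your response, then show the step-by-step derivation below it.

8,1,2,4,5,6

step 1: dequeue 0; queue=[3,8]; order=0
step 2: dequeue 3; queue=[8,1,2,4,5,6]; order=0,3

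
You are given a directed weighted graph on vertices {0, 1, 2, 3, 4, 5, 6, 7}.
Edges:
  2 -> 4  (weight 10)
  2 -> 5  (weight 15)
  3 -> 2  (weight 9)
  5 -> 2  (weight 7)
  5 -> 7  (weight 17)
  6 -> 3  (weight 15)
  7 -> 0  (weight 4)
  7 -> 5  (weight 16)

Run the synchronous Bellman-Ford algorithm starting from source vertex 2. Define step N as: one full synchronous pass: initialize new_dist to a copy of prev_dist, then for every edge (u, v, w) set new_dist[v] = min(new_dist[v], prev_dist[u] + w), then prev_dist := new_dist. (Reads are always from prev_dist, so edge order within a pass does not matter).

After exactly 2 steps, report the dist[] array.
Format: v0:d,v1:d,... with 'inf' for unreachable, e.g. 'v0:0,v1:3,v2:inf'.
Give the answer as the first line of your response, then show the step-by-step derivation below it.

v0:inf,v1:inf,v2:0,v3:inf,v4:10,v5:15,v6:inf,v7:32

step 1: dist = v0:inf,v1:inf,v2:0,v3:inf,v4:10,v5:15,v6:inf,v7:inf
step 2: dist = v0:inf,v1:inf,v2:0,v3:inf,v4:10,v5:15,v6:inf,v7:32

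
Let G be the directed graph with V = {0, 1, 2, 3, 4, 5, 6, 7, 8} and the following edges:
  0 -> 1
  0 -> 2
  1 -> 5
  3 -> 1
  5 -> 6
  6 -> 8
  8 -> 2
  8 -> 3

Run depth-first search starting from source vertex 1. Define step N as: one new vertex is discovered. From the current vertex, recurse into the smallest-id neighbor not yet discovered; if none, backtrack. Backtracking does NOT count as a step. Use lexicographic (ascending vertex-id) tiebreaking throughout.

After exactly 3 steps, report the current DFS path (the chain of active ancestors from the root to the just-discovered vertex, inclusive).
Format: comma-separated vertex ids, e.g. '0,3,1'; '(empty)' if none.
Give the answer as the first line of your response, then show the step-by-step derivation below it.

1,5,6

step 1: discover 1; path=1; order=1
step 2: discover 5; path=1>5; order=1,5
step 3: discover 6; path=1>5>6; order=1,5,6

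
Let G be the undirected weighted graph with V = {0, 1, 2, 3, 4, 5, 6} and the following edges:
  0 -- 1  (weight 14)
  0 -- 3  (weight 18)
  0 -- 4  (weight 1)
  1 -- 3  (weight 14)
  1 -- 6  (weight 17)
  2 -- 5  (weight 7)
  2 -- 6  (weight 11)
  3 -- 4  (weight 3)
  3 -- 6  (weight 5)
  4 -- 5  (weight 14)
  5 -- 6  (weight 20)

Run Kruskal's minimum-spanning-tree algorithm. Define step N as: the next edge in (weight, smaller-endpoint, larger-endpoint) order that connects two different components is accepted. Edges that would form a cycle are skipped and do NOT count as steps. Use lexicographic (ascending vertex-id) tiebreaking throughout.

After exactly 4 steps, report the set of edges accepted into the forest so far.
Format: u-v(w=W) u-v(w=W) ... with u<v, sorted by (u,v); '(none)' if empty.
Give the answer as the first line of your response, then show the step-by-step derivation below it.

0-4(w=1) 2-5(w=7) 3-4(w=3) 3-6(w=5)

step 1: add edge 0-4 (w=1); MST = {0-4(w=1)}
step 2: add edge 3-4 (w=3); MST = {0-4(w=1) 3-4(w=3)}
step 3: add edge 3-6 (w=5); MST = {0-4(w=1) 3-4(w=3) 3-6(w=5)}
step 4: add edge 2-5 (w=7); MST = {0-4(w=1) 2-5(w=7) 3-4(w=3) 3-6(w=5)}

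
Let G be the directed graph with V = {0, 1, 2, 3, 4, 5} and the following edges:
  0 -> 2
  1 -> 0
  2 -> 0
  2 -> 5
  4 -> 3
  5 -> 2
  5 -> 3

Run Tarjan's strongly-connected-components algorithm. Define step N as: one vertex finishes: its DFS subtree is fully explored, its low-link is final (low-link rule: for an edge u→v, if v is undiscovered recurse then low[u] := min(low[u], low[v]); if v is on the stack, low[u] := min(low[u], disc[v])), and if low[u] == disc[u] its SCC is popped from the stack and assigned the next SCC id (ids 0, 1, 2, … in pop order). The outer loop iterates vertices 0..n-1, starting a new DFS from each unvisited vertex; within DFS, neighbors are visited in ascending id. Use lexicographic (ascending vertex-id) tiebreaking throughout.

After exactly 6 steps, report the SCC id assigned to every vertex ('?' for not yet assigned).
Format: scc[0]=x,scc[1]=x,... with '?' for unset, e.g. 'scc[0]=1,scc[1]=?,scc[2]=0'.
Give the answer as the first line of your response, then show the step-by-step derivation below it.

scc[0]=1,scc[1]=2,scc[2]=1,scc[3]=0,scc[4]=3,scc[5]=1

step 1: low=(low[0]=0,low[1]=?,low[2]=0,low[3]=3,low[4]=?,low[5]=1); scc=(scc[0]=?,scc[1]=?,scc[2]=?,scc[3]=0,scc[4]=?,scc[5]=?)
step 2: low=(low[0]=0,low[1]=?,low[2]=0,low[3]=3,low[4]=?,low[5]=1); scc=(scc[0]=?,scc[1]=?,scc[2]=?,scc[3]=0,scc[4]=?,scc[5]=?)
step 3: low=(low[0]=0,low[1]=?,low[2]=0,low[3]=3,low[4]=?,low[5]=1); scc=(scc[0]=?,scc[1]=?,scc[2]=?,scc[3]=0,scc[4]=?,scc[5]=?)
step 4: low=(low[0]=0,low[1]=?,low[2]=0,low[3]=3,low[4]=?,low[5]=1); scc=(scc[0]=1,scc[1]=?,scc[2]=1,scc[3]=0,scc[4]=?,scc[5]=1)
step 5: low=(low[0]=0,low[1]=4,low[2]=0,low[3]=3,low[4]=?,low[5]=1); scc=(scc[0]=1,scc[1]=2,scc[2]=1,scc[3]=0,scc[4]=?,scc[5]=1)
step 6: low=(low[0]=0,low[1]=4,low[2]=0,low[3]=3,low[4]=5,low[5]=1); scc=(scc[0]=1,scc[1]=2,scc[2]=1,scc[3]=0,scc[4]=3,scc[5]=1)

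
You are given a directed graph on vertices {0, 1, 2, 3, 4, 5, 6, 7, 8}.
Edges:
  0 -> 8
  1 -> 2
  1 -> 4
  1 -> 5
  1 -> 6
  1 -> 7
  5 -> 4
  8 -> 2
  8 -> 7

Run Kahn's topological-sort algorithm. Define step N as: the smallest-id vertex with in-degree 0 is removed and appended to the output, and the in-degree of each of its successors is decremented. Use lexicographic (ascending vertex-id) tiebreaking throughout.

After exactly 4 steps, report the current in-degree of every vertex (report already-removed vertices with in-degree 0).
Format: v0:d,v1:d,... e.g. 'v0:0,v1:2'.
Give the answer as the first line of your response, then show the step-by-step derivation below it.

v0:0,v1:0,v2:1,v3:0,v4:0,v5:0,v6:0,v7:1,v8:0

step 1: output 0; order=[0]; indeg=(0,0,2,0,2,1,1,2,0)
step 2: output 1; order=[0,1]; indeg=(0,0,1,0,1,0,0,1,0)
step 3: output 3; order=[0,1,3]; indeg=(0,0,1,0,1,0,0,1,0)
step 4: output 5; order=[0,1,3,5]; indeg=(0,0,1,0,0,0,0,1,0)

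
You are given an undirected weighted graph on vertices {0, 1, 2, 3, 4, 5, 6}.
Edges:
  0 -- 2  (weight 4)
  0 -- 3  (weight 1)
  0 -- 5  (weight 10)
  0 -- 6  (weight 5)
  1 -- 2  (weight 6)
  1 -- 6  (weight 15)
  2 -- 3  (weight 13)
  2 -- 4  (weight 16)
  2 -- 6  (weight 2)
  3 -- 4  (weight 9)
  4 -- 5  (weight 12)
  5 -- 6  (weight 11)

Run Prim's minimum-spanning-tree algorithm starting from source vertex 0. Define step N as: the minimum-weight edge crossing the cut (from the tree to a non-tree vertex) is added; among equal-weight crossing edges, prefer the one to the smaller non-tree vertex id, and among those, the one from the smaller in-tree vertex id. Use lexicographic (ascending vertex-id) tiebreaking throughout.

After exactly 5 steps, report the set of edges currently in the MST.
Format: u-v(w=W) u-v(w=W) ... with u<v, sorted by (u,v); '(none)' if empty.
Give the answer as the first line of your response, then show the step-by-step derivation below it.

0-2(w=4) 0-3(w=1) 1-2(w=6) 2-6(w=2) 3-4(w=9)

step 1: add edge 0-3 (w=1); MST = {0-3(w=1)}
step 2: add edge 0-2 (w=4); MST = {0-2(w=4) 0-3(w=1)}
step 3: add edge 2-6 (w=2); MST = {0-2(w=4) 0-3(w=1) 2-6(w=2)}
step 4: add edge 1-2 (w=6); MST = {0-2(w=4) 0-3(w=1) 1-2(w=6) 2-6(w=2)}
step 5: add edge 3-4 (w=9); MST = {0-2(w=4) 0-3(w=1) 1-2(w=6) 2-6(w=2) 3-4(w=9)}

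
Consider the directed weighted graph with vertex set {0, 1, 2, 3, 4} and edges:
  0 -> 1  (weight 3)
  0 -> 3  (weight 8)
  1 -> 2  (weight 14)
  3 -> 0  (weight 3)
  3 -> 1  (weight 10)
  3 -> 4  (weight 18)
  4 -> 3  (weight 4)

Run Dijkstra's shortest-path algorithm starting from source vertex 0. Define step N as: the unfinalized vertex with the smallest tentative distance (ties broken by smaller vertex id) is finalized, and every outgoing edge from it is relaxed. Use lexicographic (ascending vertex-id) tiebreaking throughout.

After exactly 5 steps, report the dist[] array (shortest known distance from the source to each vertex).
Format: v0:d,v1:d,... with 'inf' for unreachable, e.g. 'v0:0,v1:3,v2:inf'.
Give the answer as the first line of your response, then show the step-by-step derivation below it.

v0:0,v1:3,v2:17,v3:8,v4:26

step 1: dist = v0:0,v1:3,v2:inf,v3:8,v4:inf
step 2: dist = v0:0,v1:3,v2:17,v3:8,v4:inf
step 3: dist = v0:0,v1:3,v2:17,v3:8,v4:26
step 4: dist = v0:0,v1:3,v2:17,v3:8,v4:26
step 5: dist = v0:0,v1:3,v2:17,v3:8,v4:26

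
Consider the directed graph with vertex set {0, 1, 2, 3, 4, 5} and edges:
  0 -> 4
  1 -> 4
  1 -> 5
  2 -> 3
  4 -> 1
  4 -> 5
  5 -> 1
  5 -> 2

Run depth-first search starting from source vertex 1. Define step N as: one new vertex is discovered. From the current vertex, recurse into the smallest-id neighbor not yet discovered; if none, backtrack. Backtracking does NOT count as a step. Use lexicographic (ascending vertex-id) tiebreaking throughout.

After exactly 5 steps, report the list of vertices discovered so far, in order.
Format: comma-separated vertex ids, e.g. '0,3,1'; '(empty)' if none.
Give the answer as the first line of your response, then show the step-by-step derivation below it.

1,4,5,2,3

step 1: discover 1; path=1; order=1
step 2: discover 4; path=1>4; order=1,4
step 3: discover 5; path=1>4>5; order=1,4,5
step 4: discover 2; path=1>4>5>2; order=1,4,5,2
step 5: discover 3; path=1>4>5>2>3; order=1,4,5,2,3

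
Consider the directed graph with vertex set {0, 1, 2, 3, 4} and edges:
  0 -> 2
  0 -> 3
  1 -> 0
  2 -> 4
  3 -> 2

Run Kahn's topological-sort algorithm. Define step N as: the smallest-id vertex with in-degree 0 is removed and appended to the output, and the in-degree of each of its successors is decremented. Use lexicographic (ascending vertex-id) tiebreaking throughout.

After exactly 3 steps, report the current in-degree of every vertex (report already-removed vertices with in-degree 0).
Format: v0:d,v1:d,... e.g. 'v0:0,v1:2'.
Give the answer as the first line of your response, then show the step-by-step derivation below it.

v0:0,v1:0,v2:0,v3:0,v4:1

step 1: output 1; order=[1]; indeg=(0,0,2,1,1)
step 2: output 0; order=[1,0]; indeg=(0,0,1,0,1)
step 3: output 3; order=[1,0,3]; indeg=(0,0,0,0,1)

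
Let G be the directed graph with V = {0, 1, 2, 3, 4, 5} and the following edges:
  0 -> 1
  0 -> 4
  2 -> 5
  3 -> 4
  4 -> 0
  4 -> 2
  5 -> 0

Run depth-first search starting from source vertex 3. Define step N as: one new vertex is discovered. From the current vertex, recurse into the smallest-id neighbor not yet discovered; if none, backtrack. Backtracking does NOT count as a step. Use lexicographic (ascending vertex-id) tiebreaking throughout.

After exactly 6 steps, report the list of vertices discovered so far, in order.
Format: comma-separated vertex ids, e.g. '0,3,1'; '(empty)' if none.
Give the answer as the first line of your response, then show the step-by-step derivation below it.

3,4,0,1,2,5

step 1: discover 3; path=3; order=3
step 2: discover 4; path=3>4; order=3,4
step 3: discover 0; path=3>4>0; order=3,4,0
step 4: discover 1; path=3>4>0>1; order=3,4,0,1
step 5: discover 2; path=3>4>2; order=3,4,0,1,2
step 6: discover 5; path=3>4>2>5; order=3,4,0,1,2,5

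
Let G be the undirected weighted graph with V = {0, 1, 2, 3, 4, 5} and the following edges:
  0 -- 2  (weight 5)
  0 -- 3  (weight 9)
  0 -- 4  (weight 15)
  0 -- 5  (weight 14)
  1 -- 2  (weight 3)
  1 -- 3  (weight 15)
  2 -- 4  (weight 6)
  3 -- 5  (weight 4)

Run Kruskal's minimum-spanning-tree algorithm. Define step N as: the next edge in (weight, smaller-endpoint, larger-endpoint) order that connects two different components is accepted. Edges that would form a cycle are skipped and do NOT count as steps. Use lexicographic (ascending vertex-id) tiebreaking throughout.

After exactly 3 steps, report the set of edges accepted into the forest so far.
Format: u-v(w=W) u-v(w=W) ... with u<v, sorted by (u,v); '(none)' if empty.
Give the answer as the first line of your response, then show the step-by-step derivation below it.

0-2(w=5) 1-2(w=3) 3-5(w=4)

step 1: add edge 1-2 (w=3); MST = {1-2(w=3)}
step 2: add edge 3-5 (w=4); MST = {1-2(w=3) 3-5(w=4)}
step 3: add edge 0-2 (w=5); MST = {0-2(w=5) 1-2(w=3) 3-5(w=4)}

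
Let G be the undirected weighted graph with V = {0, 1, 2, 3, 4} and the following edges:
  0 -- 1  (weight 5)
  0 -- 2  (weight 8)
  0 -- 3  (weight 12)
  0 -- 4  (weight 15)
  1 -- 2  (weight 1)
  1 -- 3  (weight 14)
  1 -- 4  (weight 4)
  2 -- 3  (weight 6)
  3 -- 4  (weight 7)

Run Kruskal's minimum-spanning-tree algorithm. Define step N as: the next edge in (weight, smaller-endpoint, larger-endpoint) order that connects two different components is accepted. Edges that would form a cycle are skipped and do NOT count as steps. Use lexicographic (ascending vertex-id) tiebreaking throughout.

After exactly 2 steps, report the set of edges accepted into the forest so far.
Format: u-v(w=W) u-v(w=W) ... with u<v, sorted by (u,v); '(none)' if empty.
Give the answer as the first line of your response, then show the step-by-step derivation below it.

1-2(w=1) 1-4(w=4)

step 1: add edge 1-2 (w=1); MST = {1-2(w=1)}
step 2: add edge 1-4 (w=4); MST = {1-2(w=1) 1-4(w=4)}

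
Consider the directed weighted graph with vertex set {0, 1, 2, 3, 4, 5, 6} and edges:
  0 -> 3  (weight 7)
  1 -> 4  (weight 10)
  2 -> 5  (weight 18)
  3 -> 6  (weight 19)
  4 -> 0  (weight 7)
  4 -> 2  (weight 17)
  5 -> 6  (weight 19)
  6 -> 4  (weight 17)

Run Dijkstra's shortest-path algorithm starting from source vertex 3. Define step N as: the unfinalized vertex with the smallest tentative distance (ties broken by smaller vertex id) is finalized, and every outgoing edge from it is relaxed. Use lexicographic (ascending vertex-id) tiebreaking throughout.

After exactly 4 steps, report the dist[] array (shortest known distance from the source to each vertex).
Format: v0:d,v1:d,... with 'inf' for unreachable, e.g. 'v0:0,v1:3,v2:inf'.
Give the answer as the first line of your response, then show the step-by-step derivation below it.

v0:43,v1:inf,v2:53,v3:0,v4:36,v5:inf,v6:19

step 1: dist = v0:inf,v1:inf,v2:inf,v3:0,v4:inf,v5:inf,v6:19
step 2: dist = v0:inf,v1:inf,v2:inf,v3:0,v4:36,v5:inf,v6:19
step 3: dist = v0:43,v1:inf,v2:53,v3:0,v4:36,v5:inf,v6:19
step 4: dist = v0:43,v1:inf,v2:53,v3:0,v4:36,v5:inf,v6:19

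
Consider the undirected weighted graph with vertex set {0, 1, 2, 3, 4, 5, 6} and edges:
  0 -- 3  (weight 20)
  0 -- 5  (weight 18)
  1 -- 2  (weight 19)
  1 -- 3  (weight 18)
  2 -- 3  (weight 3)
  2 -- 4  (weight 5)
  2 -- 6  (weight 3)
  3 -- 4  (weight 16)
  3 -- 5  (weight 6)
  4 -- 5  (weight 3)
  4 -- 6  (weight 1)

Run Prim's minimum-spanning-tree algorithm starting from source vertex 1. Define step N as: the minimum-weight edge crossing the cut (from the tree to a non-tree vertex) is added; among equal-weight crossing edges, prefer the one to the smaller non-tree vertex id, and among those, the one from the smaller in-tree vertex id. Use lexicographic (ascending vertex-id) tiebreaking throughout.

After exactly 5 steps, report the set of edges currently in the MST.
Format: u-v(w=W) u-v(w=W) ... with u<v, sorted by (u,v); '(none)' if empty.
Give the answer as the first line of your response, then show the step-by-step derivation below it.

1-3(w=18) 2-3(w=3) 2-6(w=3) 4-5(w=3) 4-6(w=1)

step 1: add edge 1-3 (w=18); MST = {1-3(w=18)}
step 2: add edge 2-3 (w=3); MST = {1-3(w=18) 2-3(w=3)}
step 3: add edge 2-6 (w=3); MST = {1-3(w=18) 2-3(w=3) 2-6(w=3)}
step 4: add edge 4-6 (w=1); MST = {1-3(w=18) 2-3(w=3) 2-6(w=3) 4-6(w=1)}
step 5: add edge 4-5 (w=3); MST = {1-3(w=18) 2-3(w=3) 2-6(w=3) 4-5(w=3) 4-6(w=1)}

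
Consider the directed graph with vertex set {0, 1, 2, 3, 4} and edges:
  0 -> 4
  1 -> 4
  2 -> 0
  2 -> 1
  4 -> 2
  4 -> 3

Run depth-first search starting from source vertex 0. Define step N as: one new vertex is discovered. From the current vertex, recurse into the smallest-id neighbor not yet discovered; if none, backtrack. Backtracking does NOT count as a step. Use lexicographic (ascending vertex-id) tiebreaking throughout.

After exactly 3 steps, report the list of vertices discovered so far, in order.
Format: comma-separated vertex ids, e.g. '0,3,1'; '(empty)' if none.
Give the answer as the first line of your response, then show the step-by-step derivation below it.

0,4,2

step 1: discover 0; path=0; order=0
step 2: discover 4; path=0>4; order=0,4
step 3: discover 2; path=0>4>2; order=0,4,2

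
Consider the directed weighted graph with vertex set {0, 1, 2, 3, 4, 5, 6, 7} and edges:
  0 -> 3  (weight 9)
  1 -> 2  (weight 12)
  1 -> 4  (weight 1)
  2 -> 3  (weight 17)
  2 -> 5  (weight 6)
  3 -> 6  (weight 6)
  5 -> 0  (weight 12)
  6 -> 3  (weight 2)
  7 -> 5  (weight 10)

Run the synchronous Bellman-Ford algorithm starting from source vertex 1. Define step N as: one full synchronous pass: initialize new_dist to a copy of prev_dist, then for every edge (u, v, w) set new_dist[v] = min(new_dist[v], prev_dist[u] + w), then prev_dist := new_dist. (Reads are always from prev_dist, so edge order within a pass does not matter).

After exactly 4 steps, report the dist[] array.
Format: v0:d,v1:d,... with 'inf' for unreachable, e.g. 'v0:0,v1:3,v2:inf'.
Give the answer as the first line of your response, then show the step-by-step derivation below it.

v0:30,v1:0,v2:12,v3:29,v4:1,v5:18,v6:35,v7:inf

step 1: dist = v0:inf,v1:0,v2:12,v3:inf,v4:1,v5:inf,v6:inf,v7:inf
step 2: dist = v0:inf,v1:0,v2:12,v3:29,v4:1,v5:18,v6:inf,v7:inf
step 3: dist = v0:30,v1:0,v2:12,v3:29,v4:1,v5:18,v6:35,v7:inf
step 4: dist = v0:30,v1:0,v2:12,v3:29,v4:1,v5:18,v6:35,v7:inf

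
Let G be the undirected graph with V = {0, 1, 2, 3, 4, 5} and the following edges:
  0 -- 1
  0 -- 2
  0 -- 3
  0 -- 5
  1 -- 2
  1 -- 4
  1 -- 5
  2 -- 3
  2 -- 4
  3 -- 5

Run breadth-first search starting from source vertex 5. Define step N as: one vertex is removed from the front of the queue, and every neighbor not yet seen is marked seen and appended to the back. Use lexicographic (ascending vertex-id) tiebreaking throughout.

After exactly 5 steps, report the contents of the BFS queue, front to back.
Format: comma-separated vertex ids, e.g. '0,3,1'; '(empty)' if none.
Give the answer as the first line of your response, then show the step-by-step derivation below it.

4

step 1: dequeue 5; queue=[0,1,3]; order=5
step 2: dequeue 0; queue=[1,3,2]; order=5,0
step 3: dequeue 1; queue=[3,2,4]; order=5,0,1
step 4: dequeue 3; queue=[2,4]; order=5,0,1,3
step 5: dequeue 2; queue=[4]; order=5,0,1,3,2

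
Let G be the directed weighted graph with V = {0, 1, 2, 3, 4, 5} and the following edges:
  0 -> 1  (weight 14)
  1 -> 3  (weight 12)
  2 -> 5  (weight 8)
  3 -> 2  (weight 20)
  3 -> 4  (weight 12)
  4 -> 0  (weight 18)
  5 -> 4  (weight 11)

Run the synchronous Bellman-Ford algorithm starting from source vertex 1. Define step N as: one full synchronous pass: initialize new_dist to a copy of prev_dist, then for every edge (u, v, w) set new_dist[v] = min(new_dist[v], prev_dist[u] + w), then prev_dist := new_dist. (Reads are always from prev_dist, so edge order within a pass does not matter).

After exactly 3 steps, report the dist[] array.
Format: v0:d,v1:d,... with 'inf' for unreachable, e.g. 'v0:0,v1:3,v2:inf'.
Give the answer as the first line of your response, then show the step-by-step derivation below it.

v0:42,v1:0,v2:32,v3:12,v4:24,v5:40

step 1: dist = v0:inf,v1:0,v2:inf,v3:12,v4:inf,v5:inf
step 2: dist = v0:inf,v1:0,v2:32,v3:12,v4:24,v5:inf
step 3: dist = v0:42,v1:0,v2:32,v3:12,v4:24,v5:40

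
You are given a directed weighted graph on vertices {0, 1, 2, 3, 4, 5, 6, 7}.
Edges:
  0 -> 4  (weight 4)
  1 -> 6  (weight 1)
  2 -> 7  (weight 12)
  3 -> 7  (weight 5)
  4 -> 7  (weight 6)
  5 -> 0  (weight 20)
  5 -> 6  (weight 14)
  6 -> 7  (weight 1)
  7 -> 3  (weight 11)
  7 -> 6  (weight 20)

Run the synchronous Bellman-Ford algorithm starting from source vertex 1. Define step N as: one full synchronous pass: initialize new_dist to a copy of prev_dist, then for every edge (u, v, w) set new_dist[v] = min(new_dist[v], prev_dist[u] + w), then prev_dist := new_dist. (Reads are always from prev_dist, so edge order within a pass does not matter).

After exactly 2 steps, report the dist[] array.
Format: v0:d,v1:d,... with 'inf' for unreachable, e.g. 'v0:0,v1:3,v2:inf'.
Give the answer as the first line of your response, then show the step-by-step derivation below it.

v0:inf,v1:0,v2:inf,v3:inf,v4:inf,v5:inf,v6:1,v7:2

step 1: dist = v0:inf,v1:0,v2:inf,v3:inf,v4:inf,v5:inf,v6:1,v7:inf
step 2: dist = v0:inf,v1:0,v2:inf,v3:inf,v4:inf,v5:inf,v6:1,v7:2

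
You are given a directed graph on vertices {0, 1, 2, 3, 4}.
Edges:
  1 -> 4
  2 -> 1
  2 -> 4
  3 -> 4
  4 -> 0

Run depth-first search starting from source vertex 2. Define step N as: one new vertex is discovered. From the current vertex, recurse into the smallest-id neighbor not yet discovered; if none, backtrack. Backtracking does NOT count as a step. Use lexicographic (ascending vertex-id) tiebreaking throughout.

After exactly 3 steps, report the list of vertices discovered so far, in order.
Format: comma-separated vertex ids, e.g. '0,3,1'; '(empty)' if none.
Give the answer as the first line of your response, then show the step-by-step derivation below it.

2,1,4

step 1: discover 2; path=2; order=2
step 2: discover 1; path=2>1; order=2,1
step 3: discover 4; path=2>1>4; order=2,1,4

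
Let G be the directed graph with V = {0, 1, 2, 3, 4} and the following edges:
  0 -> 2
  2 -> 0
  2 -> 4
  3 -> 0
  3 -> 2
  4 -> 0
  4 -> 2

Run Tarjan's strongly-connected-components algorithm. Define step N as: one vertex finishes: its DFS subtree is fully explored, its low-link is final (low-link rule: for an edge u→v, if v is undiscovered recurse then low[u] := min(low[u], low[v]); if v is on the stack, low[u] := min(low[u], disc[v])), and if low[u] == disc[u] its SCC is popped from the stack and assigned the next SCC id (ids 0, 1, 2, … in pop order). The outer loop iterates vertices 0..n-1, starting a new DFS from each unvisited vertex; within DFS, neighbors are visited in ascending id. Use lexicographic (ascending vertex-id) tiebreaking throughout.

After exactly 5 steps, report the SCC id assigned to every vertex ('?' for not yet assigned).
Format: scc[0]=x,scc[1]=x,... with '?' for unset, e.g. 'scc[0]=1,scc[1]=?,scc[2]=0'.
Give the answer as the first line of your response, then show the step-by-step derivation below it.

scc[0]=0,scc[1]=1,scc[2]=0,scc[3]=2,scc[4]=0

step 1: low=(low[0]=0,low[1]=?,low[2]=0,low[3]=?,low[4]=0); scc=(scc[0]=?,scc[1]=?,scc[2]=?,scc[3]=?,scc[4]=?)
step 2: low=(low[0]=0,low[1]=?,low[2]=0,low[3]=?,low[4]=0); scc=(scc[0]=?,scc[1]=?,scc[2]=?,scc[3]=?,scc[4]=?)
step 3: low=(low[0]=0,low[1]=?,low[2]=0,low[3]=?,low[4]=0); scc=(scc[0]=0,scc[1]=?,scc[2]=0,scc[3]=?,scc[4]=0)
step 4: low=(low[0]=0,low[1]=3,low[2]=0,low[3]=?,low[4]=0); scc=(scc[0]=0,scc[1]=1,scc[2]=0,scc[3]=?,scc[4]=0)
step 5: low=(low[0]=0,low[1]=3,low[2]=0,low[3]=4,low[4]=0); scc=(scc[0]=0,scc[1]=1,scc[2]=0,scc[3]=2,scc[4]=0)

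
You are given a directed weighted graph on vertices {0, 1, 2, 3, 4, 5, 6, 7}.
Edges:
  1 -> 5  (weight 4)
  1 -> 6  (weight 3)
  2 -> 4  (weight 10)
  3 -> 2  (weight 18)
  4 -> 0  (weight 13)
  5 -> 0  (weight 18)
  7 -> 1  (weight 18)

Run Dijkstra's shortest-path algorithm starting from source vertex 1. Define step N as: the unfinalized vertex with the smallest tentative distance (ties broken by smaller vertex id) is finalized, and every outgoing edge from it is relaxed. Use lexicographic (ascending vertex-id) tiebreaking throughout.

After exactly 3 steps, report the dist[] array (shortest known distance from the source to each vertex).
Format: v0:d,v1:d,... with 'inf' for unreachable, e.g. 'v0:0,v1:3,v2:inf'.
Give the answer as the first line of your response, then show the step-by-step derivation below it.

v0:22,v1:0,v2:inf,v3:inf,v4:inf,v5:4,v6:3,v7:inf

step 1: dist = v0:inf,v1:0,v2:inf,v3:inf,v4:inf,v5:4,v6:3,v7:inf
step 2: dist = v0:inf,v1:0,v2:inf,v3:inf,v4:inf,v5:4,v6:3,v7:inf
step 3: dist = v0:22,v1:0,v2:inf,v3:inf,v4:inf,v5:4,v6:3,v7:inf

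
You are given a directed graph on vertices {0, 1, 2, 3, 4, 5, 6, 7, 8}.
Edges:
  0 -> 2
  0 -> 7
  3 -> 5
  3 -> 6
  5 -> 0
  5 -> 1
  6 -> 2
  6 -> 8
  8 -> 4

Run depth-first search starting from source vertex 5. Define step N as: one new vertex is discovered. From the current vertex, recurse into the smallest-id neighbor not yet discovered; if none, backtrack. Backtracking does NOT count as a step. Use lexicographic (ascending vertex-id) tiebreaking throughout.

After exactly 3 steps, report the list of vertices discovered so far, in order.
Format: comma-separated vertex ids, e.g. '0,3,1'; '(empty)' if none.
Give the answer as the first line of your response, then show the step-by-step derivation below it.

5,0,2

step 1: discover 5; path=5; order=5
step 2: discover 0; path=5>0; order=5,0
step 3: discover 2; path=5>0>2; order=5,0,2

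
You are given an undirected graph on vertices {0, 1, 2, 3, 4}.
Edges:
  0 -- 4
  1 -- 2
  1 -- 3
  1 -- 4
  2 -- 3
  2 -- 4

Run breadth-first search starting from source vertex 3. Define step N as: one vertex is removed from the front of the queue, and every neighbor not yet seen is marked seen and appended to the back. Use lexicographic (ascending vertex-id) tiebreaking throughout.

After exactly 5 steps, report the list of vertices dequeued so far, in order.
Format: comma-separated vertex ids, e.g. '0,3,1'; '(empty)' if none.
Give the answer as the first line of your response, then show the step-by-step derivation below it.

3,1,2,4,0

step 1: dequeue 3; queue=[1,2]; order=3
step 2: dequeue 1; queue=[2,4]; order=3,1
step 3: dequeue 2; queue=[4]; order=3,1,2
step 4: dequeue 4; queue=[0]; order=3,1,2,4
step 5: dequeue 0; queue=[(empty)]; order=3,1,2,4,0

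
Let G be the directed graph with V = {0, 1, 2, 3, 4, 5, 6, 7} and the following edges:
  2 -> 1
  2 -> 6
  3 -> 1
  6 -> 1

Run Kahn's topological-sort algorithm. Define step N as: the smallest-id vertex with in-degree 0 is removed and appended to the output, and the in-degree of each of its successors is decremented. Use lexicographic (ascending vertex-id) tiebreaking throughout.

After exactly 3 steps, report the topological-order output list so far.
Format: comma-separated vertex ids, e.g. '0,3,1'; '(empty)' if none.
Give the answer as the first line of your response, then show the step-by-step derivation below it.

0,2,3

step 1: output 0; order=[0]; indeg=(0,3,0,0,0,0,1,0)
step 2: output 2; order=[0,2]; indeg=(0,2,0,0,0,0,0,0)
step 3: output 3; order=[0,2,3]; indeg=(0,1,0,0,0,0,0,0)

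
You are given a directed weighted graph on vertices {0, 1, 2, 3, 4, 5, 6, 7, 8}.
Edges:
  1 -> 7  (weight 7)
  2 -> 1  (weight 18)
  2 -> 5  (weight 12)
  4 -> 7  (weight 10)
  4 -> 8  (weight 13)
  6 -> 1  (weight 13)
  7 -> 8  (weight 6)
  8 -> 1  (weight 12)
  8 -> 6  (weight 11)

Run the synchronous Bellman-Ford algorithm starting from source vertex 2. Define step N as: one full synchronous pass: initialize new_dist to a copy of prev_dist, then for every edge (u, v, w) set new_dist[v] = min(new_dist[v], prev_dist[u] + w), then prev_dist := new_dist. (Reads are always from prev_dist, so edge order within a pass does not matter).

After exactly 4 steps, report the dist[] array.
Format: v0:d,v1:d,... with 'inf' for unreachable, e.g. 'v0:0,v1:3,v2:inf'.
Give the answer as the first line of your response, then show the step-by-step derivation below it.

v0:inf,v1:18,v2:0,v3:inf,v4:inf,v5:12,v6:42,v7:25,v8:31

step 1: dist = v0:inf,v1:18,v2:0,v3:inf,v4:inf,v5:12,v6:inf,v7:inf,v8:inf
step 2: dist = v0:inf,v1:18,v2:0,v3:inf,v4:inf,v5:12,v6:inf,v7:25,v8:inf
step 3: dist = v0:inf,v1:18,v2:0,v3:inf,v4:inf,v5:12,v6:inf,v7:25,v8:31
step 4: dist = v0:inf,v1:18,v2:0,v3:inf,v4:inf,v5:12,v6:42,v7:25,v8:31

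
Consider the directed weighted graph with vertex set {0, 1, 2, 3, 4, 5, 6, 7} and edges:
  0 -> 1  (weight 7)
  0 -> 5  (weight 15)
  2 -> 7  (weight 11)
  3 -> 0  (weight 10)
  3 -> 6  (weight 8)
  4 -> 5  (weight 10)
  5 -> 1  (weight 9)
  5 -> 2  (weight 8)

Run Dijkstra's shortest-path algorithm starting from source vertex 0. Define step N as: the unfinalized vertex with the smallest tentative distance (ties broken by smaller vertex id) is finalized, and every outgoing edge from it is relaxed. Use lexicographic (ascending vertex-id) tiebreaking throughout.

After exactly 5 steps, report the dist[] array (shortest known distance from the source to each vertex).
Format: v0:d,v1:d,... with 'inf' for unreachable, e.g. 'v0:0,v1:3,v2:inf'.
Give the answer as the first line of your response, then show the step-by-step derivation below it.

v0:0,v1:7,v2:23,v3:inf,v4:inf,v5:15,v6:inf,v7:34

step 1: dist = v0:0,v1:7,v2:inf,v3:inf,v4:inf,v5:15,v6:inf,v7:inf
step 2: dist = v0:0,v1:7,v2:inf,v3:inf,v4:inf,v5:15,v6:inf,v7:inf
step 3: dist = v0:0,v1:7,v2:23,v3:inf,v4:inf,v5:15,v6:inf,v7:inf
step 4: dist = v0:0,v1:7,v2:23,v3:inf,v4:inf,v5:15,v6:inf,v7:34
step 5: dist = v0:0,v1:7,v2:23,v3:inf,v4:inf,v5:15,v6:inf,v7:34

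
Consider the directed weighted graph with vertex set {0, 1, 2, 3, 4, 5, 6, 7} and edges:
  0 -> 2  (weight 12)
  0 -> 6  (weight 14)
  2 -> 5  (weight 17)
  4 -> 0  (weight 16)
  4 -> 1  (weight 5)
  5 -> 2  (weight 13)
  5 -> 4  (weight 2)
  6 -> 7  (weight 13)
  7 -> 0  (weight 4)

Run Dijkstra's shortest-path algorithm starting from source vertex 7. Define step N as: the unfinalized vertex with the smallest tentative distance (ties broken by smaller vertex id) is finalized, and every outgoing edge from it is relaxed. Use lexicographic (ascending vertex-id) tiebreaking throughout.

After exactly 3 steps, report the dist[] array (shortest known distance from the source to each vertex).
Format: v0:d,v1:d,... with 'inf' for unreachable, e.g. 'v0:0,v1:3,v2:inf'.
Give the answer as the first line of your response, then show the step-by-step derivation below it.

v0:4,v1:inf,v2:16,v3:inf,v4:inf,v5:33,v6:18,v7:0

step 1: dist = v0:4,v1:inf,v2:inf,v3:inf,v4:inf,v5:inf,v6:inf,v7:0
step 2: dist = v0:4,v1:inf,v2:16,v3:inf,v4:inf,v5:inf,v6:18,v7:0
step 3: dist = v0:4,v1:inf,v2:16,v3:inf,v4:inf,v5:33,v6:18,v7:0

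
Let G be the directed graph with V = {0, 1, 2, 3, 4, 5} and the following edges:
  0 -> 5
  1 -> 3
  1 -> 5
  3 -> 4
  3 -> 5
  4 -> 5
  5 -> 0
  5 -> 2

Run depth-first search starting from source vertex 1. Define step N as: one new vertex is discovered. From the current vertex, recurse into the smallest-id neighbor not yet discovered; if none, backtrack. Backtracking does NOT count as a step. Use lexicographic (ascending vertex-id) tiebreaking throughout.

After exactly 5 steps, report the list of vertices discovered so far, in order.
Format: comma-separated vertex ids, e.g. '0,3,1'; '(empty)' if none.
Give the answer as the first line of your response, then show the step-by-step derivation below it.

1,3,4,5,0

step 1: discover 1; path=1; order=1
step 2: discover 3; path=1>3; order=1,3
step 3: discover 4; path=1>3>4; order=1,3,4
step 4: discover 5; path=1>3>4>5; order=1,3,4,5
step 5: discover 0; path=1>3>4>5>0; order=1,3,4,5,0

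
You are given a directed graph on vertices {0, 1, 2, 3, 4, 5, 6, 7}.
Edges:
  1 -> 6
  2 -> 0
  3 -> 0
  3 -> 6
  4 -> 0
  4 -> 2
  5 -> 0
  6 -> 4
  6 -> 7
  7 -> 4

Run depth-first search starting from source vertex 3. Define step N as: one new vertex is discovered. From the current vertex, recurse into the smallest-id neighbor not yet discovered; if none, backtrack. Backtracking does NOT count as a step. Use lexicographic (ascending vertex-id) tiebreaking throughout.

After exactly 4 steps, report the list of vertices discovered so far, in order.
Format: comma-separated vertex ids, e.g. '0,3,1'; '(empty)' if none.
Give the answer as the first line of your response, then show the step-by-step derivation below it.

3,0,6,4

step 1: discover 3; path=3; order=3
step 2: discover 0; path=3>0; order=3,0
step 3: discover 6; path=3>6; order=3,0,6
step 4: discover 4; path=3>6>4; order=3,0,6,4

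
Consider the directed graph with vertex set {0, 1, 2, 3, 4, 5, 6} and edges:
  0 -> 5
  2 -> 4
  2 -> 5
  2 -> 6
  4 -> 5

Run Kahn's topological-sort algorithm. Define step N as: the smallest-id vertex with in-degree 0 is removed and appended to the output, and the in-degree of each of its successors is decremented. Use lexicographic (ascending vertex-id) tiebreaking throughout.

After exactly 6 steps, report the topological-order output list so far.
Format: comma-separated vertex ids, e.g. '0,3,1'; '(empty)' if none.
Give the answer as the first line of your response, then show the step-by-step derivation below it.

0,1,2,3,4,5

step 1: output 0; order=[0]; indeg=(0,0,0,0,1,2,1)
step 2: output 1; order=[0,1]; indeg=(0,0,0,0,1,2,1)
step 3: output 2; order=[0,1,2]; indeg=(0,0,0,0,0,1,0)
step 4: output 3; order=[0,1,2,3]; indeg=(0,0,0,0,0,1,0)
step 5: output 4; order=[0,1,2,3,4]; indeg=(0,0,0,0,0,0,0)
step 6: output 5; order=[0,1,2,3,4,5]; indeg=(0,0,0,0,0,0,0)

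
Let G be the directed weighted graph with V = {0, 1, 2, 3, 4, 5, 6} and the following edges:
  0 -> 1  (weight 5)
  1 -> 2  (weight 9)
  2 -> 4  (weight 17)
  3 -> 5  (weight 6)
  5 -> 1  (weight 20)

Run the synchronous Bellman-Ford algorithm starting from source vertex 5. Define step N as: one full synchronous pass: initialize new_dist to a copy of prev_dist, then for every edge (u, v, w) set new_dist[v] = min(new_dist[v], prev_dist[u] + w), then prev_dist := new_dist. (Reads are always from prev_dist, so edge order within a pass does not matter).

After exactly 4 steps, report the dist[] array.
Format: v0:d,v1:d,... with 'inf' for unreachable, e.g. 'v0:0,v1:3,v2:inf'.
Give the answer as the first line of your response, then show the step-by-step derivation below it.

v0:inf,v1:20,v2:29,v3:inf,v4:46,v5:0,v6:inf

step 1: dist = v0:inf,v1:20,v2:inf,v3:inf,v4:inf,v5:0,v6:inf
step 2: dist = v0:inf,v1:20,v2:29,v3:inf,v4:inf,v5:0,v6:inf
step 3: dist = v0:inf,v1:20,v2:29,v3:inf,v4:46,v5:0,v6:inf
step 4: dist = v0:inf,v1:20,v2:29,v3:inf,v4:46,v5:0,v6:inf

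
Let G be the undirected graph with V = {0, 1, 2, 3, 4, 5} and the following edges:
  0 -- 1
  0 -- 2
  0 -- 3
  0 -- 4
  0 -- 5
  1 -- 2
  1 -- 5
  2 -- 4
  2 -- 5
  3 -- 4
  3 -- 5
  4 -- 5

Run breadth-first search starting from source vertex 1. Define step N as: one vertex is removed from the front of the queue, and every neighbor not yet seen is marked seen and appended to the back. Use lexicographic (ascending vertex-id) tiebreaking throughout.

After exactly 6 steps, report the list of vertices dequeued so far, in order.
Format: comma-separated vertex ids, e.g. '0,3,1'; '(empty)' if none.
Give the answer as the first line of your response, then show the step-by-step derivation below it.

1,0,2,5,3,4

step 1: dequeue 1; queue=[0,2,5]; order=1
step 2: dequeue 0; queue=[2,5,3,4]; order=1,0
step 3: dequeue 2; queue=[5,3,4]; order=1,0,2
step 4: dequeue 5; queue=[3,4]; order=1,0,2,5
step 5: dequeue 3; queue=[4]; order=1,0,2,5,3
step 6: dequeue 4; queue=[(empty)]; order=1,0,2,5,3,4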